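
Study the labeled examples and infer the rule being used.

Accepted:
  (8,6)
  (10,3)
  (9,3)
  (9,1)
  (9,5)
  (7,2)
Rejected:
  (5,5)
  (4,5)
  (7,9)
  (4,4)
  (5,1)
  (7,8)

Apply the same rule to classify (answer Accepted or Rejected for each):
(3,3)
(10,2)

The distinguishing property — first > second AND sum ≥ 8 — holds for all the 'Accepted' cases and none of the 'Rejected' cases.
(3,3) — 3 = 3, 3+3 = 6, hence Rejected. (10,2) — 10 > 2, 10+2 = 12, hence Accepted.

Rejected, Accepted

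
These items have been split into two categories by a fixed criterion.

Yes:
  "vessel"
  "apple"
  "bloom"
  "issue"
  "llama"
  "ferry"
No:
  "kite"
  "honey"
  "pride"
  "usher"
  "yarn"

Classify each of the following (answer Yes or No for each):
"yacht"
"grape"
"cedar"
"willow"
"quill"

No, No, No, Yes, Yes

The distinguishing property — has a double letter — holds for all the 'Yes' cases and none of the 'No' cases.
"yacht": No (no doubled letter). "grape": No (no doubled letter). "cedar": No (no doubled letter). "willow": Yes ('ll' doubled). "quill": Yes ('ll' doubled).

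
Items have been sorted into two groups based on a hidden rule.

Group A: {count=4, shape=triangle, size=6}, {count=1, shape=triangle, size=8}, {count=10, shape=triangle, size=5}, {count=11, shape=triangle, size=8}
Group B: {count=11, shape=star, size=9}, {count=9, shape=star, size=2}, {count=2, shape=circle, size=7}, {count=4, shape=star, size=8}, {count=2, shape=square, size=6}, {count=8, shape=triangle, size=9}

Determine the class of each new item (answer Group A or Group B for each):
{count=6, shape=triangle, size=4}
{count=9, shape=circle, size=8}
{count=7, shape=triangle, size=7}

Group A, Group B, Group A

The pattern is that an item is 'Group A' exactly when: shape is triangle AND size ≤ 8.
{count=6, shape=triangle, size=4}: shape is triangle, size = 4, fits → Group A. {count=9, shape=circle, size=8}: shape is circle, size = 8, does not satisfy this → Group B. {count=7, shape=triangle, size=7}: shape is triangle, size = 7, fits → Group A.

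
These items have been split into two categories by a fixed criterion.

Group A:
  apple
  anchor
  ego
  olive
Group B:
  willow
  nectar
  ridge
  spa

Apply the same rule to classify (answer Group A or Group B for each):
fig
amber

Group B, Group A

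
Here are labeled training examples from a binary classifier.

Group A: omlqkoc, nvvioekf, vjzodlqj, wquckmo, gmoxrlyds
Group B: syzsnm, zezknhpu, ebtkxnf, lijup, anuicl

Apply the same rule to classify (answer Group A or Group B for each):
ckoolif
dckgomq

Group A, Group A

The classifier is using: contains 'o'.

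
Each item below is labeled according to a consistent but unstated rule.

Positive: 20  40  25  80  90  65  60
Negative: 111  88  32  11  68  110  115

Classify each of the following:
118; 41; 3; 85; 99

Negative, Negative, Negative, Positive, Negative

Every 'Positive' example satisfies: multiple of 5 AND at most 90. None of the 'Negative' examples do.
Negative: 118, since 118 = 5·23 + 3, 118 > 90.
Negative: 41, since 41 = 5·8 + 1, 41 ≤ 90.
Negative: 3, since 3 = 5·0 + 3, 3 ≤ 90.
Positive: 85, since 85 = 5·17, 85 ≤ 90.
Negative: 99, since 99 = 5·19 + 4, 99 > 90.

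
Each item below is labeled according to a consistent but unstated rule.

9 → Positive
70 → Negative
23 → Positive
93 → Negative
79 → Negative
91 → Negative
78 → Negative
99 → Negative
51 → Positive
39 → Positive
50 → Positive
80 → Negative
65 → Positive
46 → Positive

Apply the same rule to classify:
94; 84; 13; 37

Negative, Negative, Positive, Positive

Rule: at most 65. This holds for each 'Positive' example and fails for each 'Negative' one.
94: 94 > 65 — does not satisfy this, so Negative.
84: 84 > 65 — does not satisfy this, so Negative.
13: 13 ≤ 65 — qualifies, so Positive.
37: 37 ≤ 65 — qualifies, so Positive.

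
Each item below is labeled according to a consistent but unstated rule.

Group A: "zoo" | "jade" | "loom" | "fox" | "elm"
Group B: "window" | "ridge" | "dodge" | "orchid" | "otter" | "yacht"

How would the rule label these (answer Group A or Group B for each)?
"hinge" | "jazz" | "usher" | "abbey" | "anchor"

Group B, Group A, Group B, Group B, Group B

A rule that fits every label: length ≤ 4 — true of each 'Group A' example, false of each 'Group B' one.
"hinge" → length 5 → Group B.
"jazz" → length 4 → Group A.
"usher" → length 5 → Group B.
"abbey" → length 5 → Group B.
"anchor" → length 6 → Group B.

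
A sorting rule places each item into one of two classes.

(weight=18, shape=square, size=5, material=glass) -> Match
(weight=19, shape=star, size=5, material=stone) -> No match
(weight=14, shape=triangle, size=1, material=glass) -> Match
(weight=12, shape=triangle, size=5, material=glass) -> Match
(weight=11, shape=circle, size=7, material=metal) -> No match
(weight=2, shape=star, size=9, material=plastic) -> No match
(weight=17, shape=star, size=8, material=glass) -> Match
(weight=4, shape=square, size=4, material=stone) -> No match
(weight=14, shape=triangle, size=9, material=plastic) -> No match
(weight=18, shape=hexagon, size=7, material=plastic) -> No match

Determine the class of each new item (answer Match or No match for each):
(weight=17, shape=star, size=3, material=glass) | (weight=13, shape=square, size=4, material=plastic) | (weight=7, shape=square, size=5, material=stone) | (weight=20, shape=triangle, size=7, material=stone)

Match, No match, No match, No match

Looking at the examples, the only property every 'Match' case has and every 'No match' case lacks is: material is glass.
(weight=17, shape=star, size=3, material=glass): Match (material is glass). (weight=13, shape=square, size=4, material=plastic): No match (material is plastic). (weight=7, shape=square, size=5, material=stone): No match (material is stone). (weight=20, shape=triangle, size=7, material=stone): No match (material is stone).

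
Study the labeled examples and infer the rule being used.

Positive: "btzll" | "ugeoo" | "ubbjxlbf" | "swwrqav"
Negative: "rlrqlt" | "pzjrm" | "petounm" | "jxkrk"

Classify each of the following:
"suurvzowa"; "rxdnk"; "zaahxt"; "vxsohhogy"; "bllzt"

The common property of the 'Positive' items is: has a double letter. No 'Negative' item has it.
Positive: "suurvzowa", since 'uu' doubled. Negative: "rxdnk", since no doubled letter. Positive: "zaahxt", since 'aa' doubled. Positive: "vxsohhogy", since 'hh' doubled. Positive: "bllzt", since 'll' doubled.

Positive, Negative, Positive, Positive, Positive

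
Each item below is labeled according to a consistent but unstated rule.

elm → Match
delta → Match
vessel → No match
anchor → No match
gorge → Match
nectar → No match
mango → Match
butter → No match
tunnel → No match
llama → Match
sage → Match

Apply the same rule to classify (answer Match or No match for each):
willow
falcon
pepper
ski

No match, No match, No match, Match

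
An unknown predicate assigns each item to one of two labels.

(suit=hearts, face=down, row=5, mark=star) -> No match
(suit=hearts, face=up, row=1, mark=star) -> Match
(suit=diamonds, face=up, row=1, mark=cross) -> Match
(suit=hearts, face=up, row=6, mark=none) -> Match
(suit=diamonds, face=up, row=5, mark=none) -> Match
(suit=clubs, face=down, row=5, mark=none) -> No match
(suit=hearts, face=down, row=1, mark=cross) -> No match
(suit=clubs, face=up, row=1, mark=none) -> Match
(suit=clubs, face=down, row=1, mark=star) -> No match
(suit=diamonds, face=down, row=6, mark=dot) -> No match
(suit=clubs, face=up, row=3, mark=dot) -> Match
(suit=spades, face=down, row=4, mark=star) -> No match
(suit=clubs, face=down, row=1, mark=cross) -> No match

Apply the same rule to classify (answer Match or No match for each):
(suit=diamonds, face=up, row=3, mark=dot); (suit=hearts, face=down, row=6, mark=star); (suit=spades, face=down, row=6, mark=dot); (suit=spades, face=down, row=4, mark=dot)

Match, No match, No match, No match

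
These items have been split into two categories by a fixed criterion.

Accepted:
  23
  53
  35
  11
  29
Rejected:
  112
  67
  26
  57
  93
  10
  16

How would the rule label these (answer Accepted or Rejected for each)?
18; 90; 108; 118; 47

Rejected, Rejected, Rejected, Rejected, Accepted

The distinguishing property — ≡ 5 (mod 6) — holds for all the 'Accepted' cases and none of the 'Rejected' cases.
18: 18 mod 6 = 0, does not fit → Rejected.
90: 90 mod 6 = 0, does not fit → Rejected.
108: 108 mod 6 = 0, does not fit → Rejected.
118: 118 mod 6 = 4, does not fit → Rejected.
47: 47 mod 6 = 5, has this property → Accepted.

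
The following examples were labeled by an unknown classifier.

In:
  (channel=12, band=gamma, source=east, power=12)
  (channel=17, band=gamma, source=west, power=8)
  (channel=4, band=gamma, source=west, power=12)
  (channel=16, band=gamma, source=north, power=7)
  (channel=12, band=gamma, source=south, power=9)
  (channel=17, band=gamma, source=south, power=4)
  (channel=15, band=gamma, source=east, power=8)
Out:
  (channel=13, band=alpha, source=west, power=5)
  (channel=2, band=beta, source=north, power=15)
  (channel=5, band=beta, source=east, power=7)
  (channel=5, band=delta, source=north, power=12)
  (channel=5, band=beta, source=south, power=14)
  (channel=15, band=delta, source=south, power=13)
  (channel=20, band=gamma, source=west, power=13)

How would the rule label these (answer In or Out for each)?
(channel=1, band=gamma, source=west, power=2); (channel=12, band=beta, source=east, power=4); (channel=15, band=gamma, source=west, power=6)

In, Out, In

A rule that fits every label: band is gamma AND power ≤ 12 — true of each 'In' example, false of each 'Out' one.
(channel=1, band=gamma, source=west, power=2) → band is gamma, power = 2 → In. (channel=12, band=beta, source=east, power=4) → band is beta, power = 4 → Out. (channel=15, band=gamma, source=west, power=6) → band is gamma, power = 6 → In.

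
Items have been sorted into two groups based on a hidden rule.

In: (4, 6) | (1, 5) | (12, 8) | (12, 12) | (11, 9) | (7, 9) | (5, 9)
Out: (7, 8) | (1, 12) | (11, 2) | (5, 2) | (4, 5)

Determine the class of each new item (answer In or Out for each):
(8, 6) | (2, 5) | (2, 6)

In, Out, In

The classifier is using: sum is even.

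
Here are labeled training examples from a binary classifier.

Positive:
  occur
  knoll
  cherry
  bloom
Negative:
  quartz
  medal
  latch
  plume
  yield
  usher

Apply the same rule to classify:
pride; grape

The distinguishing property — has a double letter — holds for all the 'Positive' cases and none of the 'Negative' cases.
Negative: pride, since no doubled letter. Negative: grape, since no doubled letter.

Negative, Negative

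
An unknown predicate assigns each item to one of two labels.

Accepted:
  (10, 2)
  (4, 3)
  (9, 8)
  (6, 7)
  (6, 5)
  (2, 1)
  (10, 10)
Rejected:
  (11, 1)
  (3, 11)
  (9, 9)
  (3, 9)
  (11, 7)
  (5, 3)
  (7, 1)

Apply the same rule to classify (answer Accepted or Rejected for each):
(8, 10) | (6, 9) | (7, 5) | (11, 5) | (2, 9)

Accepted, Accepted, Rejected, Rejected, Accepted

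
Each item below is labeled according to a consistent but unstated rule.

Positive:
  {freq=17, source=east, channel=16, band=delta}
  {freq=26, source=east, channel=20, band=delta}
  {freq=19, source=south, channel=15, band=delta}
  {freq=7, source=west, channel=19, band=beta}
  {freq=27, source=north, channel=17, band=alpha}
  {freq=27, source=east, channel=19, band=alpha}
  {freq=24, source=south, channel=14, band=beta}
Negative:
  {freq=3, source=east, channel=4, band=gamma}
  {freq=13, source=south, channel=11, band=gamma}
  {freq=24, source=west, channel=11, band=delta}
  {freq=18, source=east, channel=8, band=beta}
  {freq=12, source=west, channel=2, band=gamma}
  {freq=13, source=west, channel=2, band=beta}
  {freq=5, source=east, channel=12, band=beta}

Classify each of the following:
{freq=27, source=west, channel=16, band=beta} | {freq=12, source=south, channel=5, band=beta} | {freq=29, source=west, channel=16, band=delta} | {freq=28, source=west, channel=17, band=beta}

Positive, Negative, Positive, Positive

All 'Positive' examples share one property — channel ≥ 14 — and every 'Negative' example lacks it.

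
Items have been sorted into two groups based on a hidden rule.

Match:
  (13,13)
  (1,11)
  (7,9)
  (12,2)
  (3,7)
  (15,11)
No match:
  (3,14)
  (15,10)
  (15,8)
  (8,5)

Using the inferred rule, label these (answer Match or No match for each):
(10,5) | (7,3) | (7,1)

Looking at the examples, the only property every 'Match' case has and every 'No match' case lacks is: sum is even.
(10,5): 10+5 = 15 — doesn't qualify, so No match.
(7,3): 7+3 = 10 — passes, so Match.
(7,1): 7+1 = 8 — passes, so Match.

No match, Match, Match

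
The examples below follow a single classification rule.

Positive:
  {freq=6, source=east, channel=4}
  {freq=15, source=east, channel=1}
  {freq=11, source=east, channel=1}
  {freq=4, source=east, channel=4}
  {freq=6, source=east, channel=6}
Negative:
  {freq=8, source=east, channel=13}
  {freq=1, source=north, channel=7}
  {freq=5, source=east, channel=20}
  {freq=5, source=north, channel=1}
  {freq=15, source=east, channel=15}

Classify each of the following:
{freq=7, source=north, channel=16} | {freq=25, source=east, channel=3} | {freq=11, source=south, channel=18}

Negative, Positive, Negative

The distinguishing property — source is east AND channel ≤ 6 — holds for all the 'Positive' cases and none of the 'Negative' cases.
Negative: {freq=7, source=north, channel=16}, since source is north, channel = 16. Positive: {freq=25, source=east, channel=3}, since source is east, channel = 3. Negative: {freq=11, source=south, channel=18}, since source is south, channel = 18.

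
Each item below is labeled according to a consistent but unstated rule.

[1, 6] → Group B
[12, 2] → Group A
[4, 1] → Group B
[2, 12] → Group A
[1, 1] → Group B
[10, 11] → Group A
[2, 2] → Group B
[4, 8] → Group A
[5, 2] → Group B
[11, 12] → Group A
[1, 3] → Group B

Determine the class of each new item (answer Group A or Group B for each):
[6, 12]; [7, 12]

'Group A' ⟺ sum ≥ 12.

Group A, Group A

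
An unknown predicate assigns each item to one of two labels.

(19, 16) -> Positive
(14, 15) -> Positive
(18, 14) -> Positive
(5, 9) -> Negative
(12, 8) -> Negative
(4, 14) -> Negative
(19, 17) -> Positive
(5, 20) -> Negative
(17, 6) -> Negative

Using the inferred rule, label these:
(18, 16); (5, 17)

A rule that fits every label: sum ≥ 29 — true of each 'Positive' example, false of each 'Negative' one.

Positive, Negative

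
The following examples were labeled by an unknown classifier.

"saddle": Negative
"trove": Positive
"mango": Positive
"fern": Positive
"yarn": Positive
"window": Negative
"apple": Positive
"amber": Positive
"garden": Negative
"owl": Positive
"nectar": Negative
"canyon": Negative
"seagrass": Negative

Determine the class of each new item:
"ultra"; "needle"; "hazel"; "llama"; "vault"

Positive, Negative, Positive, Positive, Positive

The common property of the 'Positive' items is: length ≤ 5. No 'Negative' item has it.
Positive: "ultra", since length 5.
Negative: "needle", since length 6.
Positive: "hazel", since length 5.
Positive: "llama", since length 5.
Positive: "vault", since length 5.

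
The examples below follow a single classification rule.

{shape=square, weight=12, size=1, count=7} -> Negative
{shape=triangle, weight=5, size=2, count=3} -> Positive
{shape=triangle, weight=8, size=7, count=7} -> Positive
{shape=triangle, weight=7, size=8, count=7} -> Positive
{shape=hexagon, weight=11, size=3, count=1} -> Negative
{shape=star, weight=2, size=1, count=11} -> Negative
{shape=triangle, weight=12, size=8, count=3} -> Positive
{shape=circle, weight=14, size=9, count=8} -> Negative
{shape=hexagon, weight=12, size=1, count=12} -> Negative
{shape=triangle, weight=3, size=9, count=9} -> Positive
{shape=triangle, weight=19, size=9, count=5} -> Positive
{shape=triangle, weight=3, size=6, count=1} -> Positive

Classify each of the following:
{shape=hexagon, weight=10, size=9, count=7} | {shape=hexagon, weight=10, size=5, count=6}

The simplest hypothesis consistent with all the labels is: shape is triangle.

Negative, Negative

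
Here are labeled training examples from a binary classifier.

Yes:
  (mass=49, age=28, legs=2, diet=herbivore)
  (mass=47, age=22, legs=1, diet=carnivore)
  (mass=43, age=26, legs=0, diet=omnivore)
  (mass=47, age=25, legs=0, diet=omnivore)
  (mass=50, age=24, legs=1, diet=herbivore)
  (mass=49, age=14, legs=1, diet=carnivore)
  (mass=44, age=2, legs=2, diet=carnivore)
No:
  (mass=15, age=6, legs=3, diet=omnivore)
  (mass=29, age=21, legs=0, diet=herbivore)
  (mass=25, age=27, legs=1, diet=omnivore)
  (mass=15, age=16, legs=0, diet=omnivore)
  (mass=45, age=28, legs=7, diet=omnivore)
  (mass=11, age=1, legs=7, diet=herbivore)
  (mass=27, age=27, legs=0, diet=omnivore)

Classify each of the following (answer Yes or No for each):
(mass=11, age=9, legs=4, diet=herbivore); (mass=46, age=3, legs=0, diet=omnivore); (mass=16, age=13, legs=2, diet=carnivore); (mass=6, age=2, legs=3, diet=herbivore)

No, Yes, No, No

The pattern is that an item is 'Yes' exactly when: legs ≤ 2 AND mass ≥ 43.
(mass=11, age=9, legs=4, diet=herbivore): legs = 4, mass = 11, does not fit → No.
(mass=46, age=3, legs=0, diet=omnivore): legs = 0, mass = 46, meets the rule → Yes.
(mass=16, age=13, legs=2, diet=carnivore): legs = 2, mass = 16, does not fit → No.
(mass=6, age=2, legs=3, diet=herbivore): legs = 3, mass = 6, does not fit → No.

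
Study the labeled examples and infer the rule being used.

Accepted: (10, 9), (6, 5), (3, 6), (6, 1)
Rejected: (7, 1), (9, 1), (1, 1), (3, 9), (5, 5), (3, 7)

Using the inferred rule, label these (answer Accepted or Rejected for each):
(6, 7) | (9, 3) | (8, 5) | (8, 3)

Accepted, Rejected, Accepted, Accepted

The pattern is that an item is 'Accepted' exactly when: sum is odd.
(6, 7): 6+7 = 13, has this property → Accepted.
(9, 3): 9+3 = 12, doesn't qualify → Rejected.
(8, 5): 8+5 = 13, has this property → Accepted.
(8, 3): 8+3 = 11, has this property → Accepted.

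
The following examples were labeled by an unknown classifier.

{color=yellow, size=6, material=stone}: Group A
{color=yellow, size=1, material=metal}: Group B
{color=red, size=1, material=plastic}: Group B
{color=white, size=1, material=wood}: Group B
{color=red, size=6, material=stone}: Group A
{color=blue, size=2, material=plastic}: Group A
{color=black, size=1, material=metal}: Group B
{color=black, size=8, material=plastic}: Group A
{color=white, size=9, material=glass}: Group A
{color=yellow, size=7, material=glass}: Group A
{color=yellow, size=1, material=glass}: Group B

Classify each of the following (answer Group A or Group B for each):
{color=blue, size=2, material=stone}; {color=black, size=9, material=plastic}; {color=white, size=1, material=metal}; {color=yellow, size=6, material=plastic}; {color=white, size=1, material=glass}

Group A, Group A, Group B, Group A, Group B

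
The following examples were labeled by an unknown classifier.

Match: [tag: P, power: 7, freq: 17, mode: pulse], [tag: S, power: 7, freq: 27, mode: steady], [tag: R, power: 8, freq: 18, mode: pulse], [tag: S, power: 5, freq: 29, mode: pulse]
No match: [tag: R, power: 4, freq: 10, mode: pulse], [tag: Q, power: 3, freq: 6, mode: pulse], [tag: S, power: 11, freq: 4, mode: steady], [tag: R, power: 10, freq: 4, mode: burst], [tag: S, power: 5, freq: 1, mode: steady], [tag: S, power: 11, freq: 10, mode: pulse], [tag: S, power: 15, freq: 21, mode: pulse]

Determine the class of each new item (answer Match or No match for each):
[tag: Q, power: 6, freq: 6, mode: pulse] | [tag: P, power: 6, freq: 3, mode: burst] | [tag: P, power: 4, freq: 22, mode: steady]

One predicate separates the groups cleanly: power ≤ 8 AND freq ≥ 17.
[tag: Q, power: 6, freq: 6, mode: pulse]: No match (power = 6, freq = 6). [tag: P, power: 6, freq: 3, mode: burst]: No match (power = 6, freq = 3). [tag: P, power: 4, freq: 22, mode: steady]: Match (power = 4, freq = 22).

No match, No match, Match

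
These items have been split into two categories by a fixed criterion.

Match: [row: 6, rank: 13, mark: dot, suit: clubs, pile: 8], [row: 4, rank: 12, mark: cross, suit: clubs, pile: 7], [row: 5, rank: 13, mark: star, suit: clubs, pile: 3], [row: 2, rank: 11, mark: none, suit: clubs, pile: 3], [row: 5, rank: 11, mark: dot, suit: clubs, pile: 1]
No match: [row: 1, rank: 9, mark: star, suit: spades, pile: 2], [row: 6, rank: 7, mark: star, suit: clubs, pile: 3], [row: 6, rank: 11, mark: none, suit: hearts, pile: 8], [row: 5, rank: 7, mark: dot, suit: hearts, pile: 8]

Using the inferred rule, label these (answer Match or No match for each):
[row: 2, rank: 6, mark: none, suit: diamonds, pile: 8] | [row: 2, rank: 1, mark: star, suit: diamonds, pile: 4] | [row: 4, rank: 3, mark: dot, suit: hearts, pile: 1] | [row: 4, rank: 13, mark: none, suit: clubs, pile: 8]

The common property of the 'Match' items is: suit is clubs AND rank ≥ 9. No 'No match' item has it.

No match, No match, No match, Match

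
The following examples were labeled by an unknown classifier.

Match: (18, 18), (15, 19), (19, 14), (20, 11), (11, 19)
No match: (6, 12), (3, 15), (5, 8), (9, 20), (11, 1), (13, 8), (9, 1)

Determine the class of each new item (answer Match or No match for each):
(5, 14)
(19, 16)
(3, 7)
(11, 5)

No match, Match, No match, No match

'Match' ⟺ sum ≥ 30.
(5, 14) → 5+14 = 19 → No match. (19, 16) → 19+16 = 35 → Match. (3, 7) → 3+7 = 10 → No match. (11, 5) → 11+5 = 16 → No match.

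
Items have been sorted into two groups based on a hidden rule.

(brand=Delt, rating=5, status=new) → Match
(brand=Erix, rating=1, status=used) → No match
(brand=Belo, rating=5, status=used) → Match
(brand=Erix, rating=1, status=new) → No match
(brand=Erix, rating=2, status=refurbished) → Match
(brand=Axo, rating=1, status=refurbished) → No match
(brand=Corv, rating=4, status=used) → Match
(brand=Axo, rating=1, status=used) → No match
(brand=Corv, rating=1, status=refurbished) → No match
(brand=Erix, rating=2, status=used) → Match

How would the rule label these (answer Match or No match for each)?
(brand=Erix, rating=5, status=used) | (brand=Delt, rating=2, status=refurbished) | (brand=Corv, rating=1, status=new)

Rule: rating ≥ 2. This holds for each 'Match' example and fails for each 'No match' one.

Match, Match, No match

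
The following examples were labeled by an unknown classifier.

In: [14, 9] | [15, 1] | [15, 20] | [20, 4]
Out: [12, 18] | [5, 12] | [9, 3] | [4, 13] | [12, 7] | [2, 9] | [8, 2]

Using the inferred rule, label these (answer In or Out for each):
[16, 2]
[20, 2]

The pattern is that an item is 'In' exactly when: first ≥ 13.
[16, 2] → first 16 → In. [20, 2] → first 20 → In.

In, In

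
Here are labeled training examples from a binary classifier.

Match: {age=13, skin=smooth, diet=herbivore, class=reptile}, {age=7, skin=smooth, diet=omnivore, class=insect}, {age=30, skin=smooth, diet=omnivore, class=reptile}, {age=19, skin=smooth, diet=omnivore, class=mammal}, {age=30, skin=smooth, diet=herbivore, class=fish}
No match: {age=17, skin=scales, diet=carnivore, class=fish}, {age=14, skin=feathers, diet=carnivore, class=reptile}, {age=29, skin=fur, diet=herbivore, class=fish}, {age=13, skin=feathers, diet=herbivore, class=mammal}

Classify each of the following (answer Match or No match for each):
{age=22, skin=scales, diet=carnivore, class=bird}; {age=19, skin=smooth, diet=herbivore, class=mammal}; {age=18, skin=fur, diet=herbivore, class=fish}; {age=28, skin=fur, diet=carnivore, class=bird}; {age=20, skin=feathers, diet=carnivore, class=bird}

No match, Match, No match, No match, No match

Every 'Match' example satisfies: skin is smooth. None of the 'No match' examples do.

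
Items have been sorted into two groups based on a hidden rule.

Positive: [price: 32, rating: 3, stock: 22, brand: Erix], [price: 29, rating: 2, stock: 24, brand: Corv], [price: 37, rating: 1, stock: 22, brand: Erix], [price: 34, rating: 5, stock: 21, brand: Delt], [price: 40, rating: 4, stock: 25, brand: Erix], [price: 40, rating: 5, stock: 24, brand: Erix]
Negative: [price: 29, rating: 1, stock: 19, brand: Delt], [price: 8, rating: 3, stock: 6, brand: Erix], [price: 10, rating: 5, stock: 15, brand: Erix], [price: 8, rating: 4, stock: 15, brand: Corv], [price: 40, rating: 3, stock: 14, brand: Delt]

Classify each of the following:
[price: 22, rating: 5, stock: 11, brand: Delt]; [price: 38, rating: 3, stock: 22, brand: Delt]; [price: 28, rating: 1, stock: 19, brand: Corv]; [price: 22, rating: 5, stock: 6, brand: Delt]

The rule appears to be: stock ≥ 21.
Negative: [price: 22, rating: 5, stock: 11, brand: Delt], since stock = 11.
Positive: [price: 38, rating: 3, stock: 22, brand: Delt], since stock = 22.
Negative: [price: 28, rating: 1, stock: 19, brand: Corv], since stock = 19.
Negative: [price: 22, rating: 5, stock: 6, brand: Delt], since stock = 6.

Negative, Positive, Negative, Negative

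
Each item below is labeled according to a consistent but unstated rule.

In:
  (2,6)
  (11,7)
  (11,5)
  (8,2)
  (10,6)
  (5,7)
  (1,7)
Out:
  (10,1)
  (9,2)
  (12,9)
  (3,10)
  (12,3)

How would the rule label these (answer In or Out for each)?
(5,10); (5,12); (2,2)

The rule appears to be: sum is even.
(5,10) → 5+10 = 15 → Out.
(5,12) → 5+12 = 17 → Out.
(2,2) → 2+2 = 4 → In.

Out, Out, In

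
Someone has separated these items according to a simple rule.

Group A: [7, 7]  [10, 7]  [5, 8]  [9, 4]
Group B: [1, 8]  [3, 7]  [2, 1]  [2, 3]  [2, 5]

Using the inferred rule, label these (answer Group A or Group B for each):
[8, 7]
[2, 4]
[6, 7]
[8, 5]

Group A, Group B, Group A, Group A

The common property of the 'Group A' items is: sum ≥ 13. No 'Group B' item has it.
[8, 7]: Group A (8+7 = 15). [2, 4]: Group B (2+4 = 6). [6, 7]: Group A (6+7 = 13). [8, 5]: Group A (8+5 = 13).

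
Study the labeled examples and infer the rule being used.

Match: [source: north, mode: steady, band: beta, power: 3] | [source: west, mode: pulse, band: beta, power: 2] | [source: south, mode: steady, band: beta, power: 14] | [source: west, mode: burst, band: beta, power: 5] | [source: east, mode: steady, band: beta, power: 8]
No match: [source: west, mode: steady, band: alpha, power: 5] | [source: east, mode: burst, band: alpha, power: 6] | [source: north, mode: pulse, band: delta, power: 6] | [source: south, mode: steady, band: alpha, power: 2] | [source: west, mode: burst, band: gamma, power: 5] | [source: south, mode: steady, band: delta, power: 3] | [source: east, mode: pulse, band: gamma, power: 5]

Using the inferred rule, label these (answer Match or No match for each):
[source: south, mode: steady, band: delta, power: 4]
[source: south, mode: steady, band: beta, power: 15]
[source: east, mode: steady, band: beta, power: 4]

The simplest hypothesis consistent with all the labels is: band is beta.
[source: south, mode: steady, band: delta, power: 4] → band is delta → No match.
[source: south, mode: steady, band: beta, power: 15] → band is beta → Match.
[source: east, mode: steady, band: beta, power: 4] → band is beta → Match.

No match, Match, Match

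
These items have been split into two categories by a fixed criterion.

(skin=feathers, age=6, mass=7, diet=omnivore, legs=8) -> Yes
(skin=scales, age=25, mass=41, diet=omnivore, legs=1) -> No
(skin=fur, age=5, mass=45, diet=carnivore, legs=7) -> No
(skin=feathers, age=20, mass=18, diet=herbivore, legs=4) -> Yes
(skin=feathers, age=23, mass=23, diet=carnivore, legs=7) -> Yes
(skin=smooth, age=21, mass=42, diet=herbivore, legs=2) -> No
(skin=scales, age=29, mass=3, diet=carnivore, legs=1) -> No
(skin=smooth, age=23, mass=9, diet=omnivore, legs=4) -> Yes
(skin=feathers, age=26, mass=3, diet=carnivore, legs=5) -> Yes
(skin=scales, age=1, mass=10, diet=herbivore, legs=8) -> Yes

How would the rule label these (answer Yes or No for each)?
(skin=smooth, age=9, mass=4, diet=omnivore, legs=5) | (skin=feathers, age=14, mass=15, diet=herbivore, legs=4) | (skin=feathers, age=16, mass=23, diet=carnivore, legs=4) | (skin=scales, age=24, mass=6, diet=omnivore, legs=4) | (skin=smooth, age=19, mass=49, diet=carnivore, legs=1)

Yes, Yes, Yes, Yes, No

'Yes' ⟺ mass ≤ 23 AND age ≤ 26.
(skin=smooth, age=9, mass=4, diet=omnivore, legs=5): Yes (mass = 4, age = 9).
(skin=feathers, age=14, mass=15, diet=herbivore, legs=4): Yes (mass = 15, age = 14).
(skin=feathers, age=16, mass=23, diet=carnivore, legs=4): Yes (mass = 23, age = 16).
(skin=scales, age=24, mass=6, diet=omnivore, legs=4): Yes (mass = 6, age = 24).
(skin=smooth, age=19, mass=49, diet=carnivore, legs=1): No (mass = 49, age = 19).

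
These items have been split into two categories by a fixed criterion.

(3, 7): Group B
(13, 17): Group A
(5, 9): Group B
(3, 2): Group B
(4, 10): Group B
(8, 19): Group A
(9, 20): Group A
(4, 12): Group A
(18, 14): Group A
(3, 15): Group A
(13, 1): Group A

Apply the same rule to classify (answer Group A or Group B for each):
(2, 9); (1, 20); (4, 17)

Group B, Group A, Group A

All 'Group A' examples share one property — max ≥ 12 — and every 'Group B' example lacks it.
(2, 9) — max 9, hence Group B. (1, 20) — max 20, hence Group A. (4, 17) — max 17, hence Group A.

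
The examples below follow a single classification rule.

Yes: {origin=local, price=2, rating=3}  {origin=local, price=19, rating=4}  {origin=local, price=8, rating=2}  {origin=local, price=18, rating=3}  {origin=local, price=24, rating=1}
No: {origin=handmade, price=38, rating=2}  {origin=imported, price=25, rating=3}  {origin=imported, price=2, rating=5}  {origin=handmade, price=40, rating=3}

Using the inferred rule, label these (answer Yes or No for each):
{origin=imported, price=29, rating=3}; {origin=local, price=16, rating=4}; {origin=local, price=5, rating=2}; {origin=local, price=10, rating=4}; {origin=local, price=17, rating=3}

No, Yes, Yes, Yes, Yes

A rule that fits every label: origin is local — true of each 'Yes' example, false of each 'No' one.
{origin=imported, price=29, rating=3}: No (origin is imported). {origin=local, price=16, rating=4}: Yes (origin is local). {origin=local, price=5, rating=2}: Yes (origin is local). {origin=local, price=10, rating=4}: Yes (origin is local). {origin=local, price=17, rating=3}: Yes (origin is local).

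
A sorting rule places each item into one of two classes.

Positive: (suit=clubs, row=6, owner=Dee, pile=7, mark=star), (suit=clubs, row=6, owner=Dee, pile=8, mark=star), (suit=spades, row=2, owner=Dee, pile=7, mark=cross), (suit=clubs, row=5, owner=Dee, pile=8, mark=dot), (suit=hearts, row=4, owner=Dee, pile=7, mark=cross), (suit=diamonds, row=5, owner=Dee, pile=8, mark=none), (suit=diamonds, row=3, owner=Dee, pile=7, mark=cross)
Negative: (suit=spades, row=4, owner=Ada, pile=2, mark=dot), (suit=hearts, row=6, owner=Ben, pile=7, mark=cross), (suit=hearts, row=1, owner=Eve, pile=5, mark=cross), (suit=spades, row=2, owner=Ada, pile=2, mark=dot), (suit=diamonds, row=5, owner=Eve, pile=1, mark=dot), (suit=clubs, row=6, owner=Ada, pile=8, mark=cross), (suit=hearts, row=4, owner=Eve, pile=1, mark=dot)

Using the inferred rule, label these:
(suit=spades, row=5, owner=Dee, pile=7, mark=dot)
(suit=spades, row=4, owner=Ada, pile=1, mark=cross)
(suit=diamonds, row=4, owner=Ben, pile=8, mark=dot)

A rule that fits every label: owner is Dee — true of each 'Positive' example, false of each 'Negative' one.
Positive: (suit=spades, row=5, owner=Dee, pile=7, mark=dot), since owner is Dee.
Negative: (suit=spades, row=4, owner=Ada, pile=1, mark=cross), since owner is Ada.
Negative: (suit=diamonds, row=4, owner=Ben, pile=8, mark=dot), since owner is Ben.

Positive, Negative, Negative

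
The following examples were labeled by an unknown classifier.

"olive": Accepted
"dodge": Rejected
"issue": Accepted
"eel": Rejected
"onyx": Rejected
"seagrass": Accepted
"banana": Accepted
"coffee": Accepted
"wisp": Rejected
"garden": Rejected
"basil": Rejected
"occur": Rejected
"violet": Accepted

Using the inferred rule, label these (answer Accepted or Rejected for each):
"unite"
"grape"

A rule that fits every label: has ≥ 3 vowels — true of each 'Accepted' example, false of each 'Rejected' one.

Accepted, Rejected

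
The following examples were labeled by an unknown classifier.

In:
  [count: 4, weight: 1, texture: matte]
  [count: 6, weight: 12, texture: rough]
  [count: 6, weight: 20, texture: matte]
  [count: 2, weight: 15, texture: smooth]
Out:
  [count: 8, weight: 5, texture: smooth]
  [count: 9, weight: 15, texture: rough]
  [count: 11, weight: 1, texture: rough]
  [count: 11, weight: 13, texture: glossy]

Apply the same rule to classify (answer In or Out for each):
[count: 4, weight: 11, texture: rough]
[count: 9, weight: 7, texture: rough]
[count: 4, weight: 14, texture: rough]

A rule that fits every label: count ≤ 6 — true of each 'In' example, false of each 'Out' one.
[count: 4, weight: 11, texture: rough]: count = 4 — matches, so In.
[count: 9, weight: 7, texture: rough]: count = 9 — doesn't qualify, so Out.
[count: 4, weight: 14, texture: rough]: count = 4 — matches, so In.

In, Out, In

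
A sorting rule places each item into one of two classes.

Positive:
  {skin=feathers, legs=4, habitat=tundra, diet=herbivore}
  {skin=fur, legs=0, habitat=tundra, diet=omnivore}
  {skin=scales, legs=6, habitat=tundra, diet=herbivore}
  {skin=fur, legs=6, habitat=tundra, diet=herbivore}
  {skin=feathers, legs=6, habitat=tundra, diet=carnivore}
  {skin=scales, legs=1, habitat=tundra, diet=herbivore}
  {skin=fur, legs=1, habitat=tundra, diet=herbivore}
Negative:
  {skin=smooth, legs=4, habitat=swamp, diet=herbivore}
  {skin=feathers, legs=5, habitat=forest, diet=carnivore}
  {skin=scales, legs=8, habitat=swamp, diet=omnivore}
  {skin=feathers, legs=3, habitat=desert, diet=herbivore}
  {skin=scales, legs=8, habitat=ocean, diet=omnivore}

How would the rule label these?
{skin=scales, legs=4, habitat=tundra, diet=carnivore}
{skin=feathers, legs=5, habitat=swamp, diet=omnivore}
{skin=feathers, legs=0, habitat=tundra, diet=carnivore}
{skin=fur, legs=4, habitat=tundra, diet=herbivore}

Positive, Negative, Positive, Positive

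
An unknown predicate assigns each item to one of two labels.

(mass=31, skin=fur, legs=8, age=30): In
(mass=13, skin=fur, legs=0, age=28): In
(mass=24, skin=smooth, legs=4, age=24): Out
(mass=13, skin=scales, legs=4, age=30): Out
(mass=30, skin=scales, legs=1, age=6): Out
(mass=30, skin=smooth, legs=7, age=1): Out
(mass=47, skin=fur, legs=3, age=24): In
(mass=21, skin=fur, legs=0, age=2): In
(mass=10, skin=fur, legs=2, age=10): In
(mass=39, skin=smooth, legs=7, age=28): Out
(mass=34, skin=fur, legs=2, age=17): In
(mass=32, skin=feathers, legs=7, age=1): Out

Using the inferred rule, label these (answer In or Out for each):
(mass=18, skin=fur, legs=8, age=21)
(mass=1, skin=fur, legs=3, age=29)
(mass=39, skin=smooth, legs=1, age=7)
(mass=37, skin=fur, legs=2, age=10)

In, In, Out, In

'In' ⟺ skin is fur.
(mass=18, skin=fur, legs=8, age=21): In (skin is fur).
(mass=1, skin=fur, legs=3, age=29): In (skin is fur).
(mass=39, skin=smooth, legs=1, age=7): Out (skin is smooth).
(mass=37, skin=fur, legs=2, age=10): In (skin is fur).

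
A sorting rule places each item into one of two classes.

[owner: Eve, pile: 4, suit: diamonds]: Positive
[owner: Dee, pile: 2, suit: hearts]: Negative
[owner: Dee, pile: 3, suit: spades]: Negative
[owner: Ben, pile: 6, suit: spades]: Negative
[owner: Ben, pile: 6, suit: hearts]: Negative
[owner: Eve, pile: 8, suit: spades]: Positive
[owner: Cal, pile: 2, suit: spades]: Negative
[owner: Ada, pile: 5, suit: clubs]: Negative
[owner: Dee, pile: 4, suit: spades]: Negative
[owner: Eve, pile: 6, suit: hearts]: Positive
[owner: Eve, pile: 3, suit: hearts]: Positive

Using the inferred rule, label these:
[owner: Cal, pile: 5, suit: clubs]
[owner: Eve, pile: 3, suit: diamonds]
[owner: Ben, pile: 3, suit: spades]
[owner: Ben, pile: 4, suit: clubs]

Negative, Positive, Negative, Negative

The simplest hypothesis consistent with all the labels is: owner is Eve.
[owner: Cal, pile: 5, suit: clubs] → owner is Cal → Negative. [owner: Eve, pile: 3, suit: diamonds] → owner is Eve → Positive. [owner: Ben, pile: 3, suit: spades] → owner is Ben → Negative. [owner: Ben, pile: 4, suit: clubs] → owner is Ben → Negative.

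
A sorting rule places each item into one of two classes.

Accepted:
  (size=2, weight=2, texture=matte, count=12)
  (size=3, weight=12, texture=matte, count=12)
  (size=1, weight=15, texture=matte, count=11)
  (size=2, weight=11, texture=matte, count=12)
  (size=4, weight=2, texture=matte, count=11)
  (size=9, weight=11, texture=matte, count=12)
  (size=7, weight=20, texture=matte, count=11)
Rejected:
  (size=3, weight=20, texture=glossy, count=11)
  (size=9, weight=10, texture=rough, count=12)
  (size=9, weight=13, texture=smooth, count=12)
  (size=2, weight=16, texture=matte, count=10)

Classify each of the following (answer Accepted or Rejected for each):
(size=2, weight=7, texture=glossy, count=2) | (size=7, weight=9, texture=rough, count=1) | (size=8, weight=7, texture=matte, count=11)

Rejected, Rejected, Accepted

A rule that fits every label: texture is matte AND count ≥ 11 — true of each 'Accepted' example, false of each 'Rejected' one.
(size=2, weight=7, texture=glossy, count=2) → texture is glossy, count = 2 → Rejected.
(size=7, weight=9, texture=rough, count=1) → texture is rough, count = 1 → Rejected.
(size=8, weight=7, texture=matte, count=11) → texture is matte, count = 11 → Accepted.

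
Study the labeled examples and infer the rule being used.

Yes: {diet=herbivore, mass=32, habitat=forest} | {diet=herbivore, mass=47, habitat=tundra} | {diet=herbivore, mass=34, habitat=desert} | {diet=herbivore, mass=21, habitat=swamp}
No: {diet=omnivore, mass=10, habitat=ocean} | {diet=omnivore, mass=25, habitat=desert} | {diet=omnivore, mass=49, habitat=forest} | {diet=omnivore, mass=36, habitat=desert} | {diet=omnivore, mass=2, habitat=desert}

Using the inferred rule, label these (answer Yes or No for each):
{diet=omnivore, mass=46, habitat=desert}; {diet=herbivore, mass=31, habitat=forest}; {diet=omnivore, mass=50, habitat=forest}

No, Yes, No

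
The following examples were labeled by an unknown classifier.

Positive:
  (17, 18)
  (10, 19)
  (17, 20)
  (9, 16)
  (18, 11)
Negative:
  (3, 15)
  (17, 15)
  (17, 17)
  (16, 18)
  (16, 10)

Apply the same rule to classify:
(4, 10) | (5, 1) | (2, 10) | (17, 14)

Negative, Negative, Negative, Positive

The common property of the 'Positive' items is: sum is odd. No 'Negative' item has it.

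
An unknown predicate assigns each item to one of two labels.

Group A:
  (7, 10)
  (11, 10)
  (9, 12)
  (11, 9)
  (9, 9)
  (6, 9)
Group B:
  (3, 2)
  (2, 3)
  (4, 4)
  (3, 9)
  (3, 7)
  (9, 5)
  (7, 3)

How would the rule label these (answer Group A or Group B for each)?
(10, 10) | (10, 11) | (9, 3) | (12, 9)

'Group A' ⟺ sum ≥ 15.
(10, 10): 10+10 = 20, passes → Group A. (10, 11): 10+11 = 21, passes → Group A. (9, 3): 9+3 = 12, doesn't match → Group B. (12, 9): 12+9 = 21, passes → Group A.

Group A, Group A, Group B, Group A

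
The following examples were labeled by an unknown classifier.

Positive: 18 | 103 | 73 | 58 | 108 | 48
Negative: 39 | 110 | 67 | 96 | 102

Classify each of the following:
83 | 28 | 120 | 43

The distinguishing property — ≡ 3 (mod 5) — holds for all the 'Positive' cases and none of the 'Negative' cases.
83 — 83 mod 5 = 3, hence Positive. 28 — 28 mod 5 = 3, hence Positive. 120 — 120 mod 5 = 0, hence Negative. 43 — 43 mod 5 = 3, hence Positive.

Positive, Positive, Negative, Positive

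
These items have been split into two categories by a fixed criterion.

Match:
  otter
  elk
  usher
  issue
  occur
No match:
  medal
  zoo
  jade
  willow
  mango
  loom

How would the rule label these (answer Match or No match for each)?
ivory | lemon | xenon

A rule that fits every label: starts with a vowel — true of each 'Match' example, false of each 'No match' one.
Match: ivory, since starts with 'i'. No match: lemon, since starts with 'l'. No match: xenon, since starts with 'x'.

Match, No match, No match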